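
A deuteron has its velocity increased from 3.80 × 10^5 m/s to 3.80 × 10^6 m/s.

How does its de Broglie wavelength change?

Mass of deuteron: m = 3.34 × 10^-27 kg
The wavelength decreases by a factor of 10.

Using λ = h/(mv):

Initial wavelength: λ₁ = h/(mv₁) = 5.22 × 10^-13 m
Final wavelength: λ₂ = h/(mv₂) = 5.22 × 10^-14 m

Since λ ∝ 1/v, when velocity increases by a factor of 10, the wavelength decreases by a factor of 10.

λ₂/λ₁ = v₁/v₂ = 1/10

The wavelength decreases by a factor of 10.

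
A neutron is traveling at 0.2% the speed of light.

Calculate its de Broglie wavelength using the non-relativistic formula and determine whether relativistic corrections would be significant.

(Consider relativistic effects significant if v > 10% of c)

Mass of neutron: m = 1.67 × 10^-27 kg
No, relativistic corrections are not needed.

Using the non-relativistic de Broglie formula λ = h/(mv):

v = 0.2% × c = 5.996 × 10^5 m/s

λ = h/(mv)
λ = (6.626 × 10^-34 J·s) / (1.67 × 10^-27 kg × 5.996 × 10^5 m/s)
λ = 6.62 × 10^-13 m

Since v = 0.2% of c < 10% of c, relativistic corrections are NOT significant and this non-relativistic result is a good approximation.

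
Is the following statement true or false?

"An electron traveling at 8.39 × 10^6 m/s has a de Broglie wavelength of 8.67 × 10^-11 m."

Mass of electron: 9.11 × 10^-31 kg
True

The claim is correct.

Using λ = h/(mv):
λ = (6.626 × 10^-34 J·s) / (9.11 × 10^-31 kg × 8.39 × 10^6 m/s)
λ = 8.67 × 10^-11 m

This matches the claimed value.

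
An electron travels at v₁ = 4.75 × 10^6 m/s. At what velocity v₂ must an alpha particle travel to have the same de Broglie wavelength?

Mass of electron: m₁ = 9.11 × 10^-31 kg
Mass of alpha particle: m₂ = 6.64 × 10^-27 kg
v₂ = 6.52 × 10^2 m/s

For equal de Broglie wavelengths: λ₁ = λ₂

h/(m₁v₁) = h/(m₂v₂)
m₁v₁ = m₂v₂
v₂ = v₁ · (m₁/m₂)

v₂ = 4.75 × 10^6 m/s × (9.11 × 10^-31 kg / 6.64 × 10^-27 kg)
v₂ = 6.52 × 10^2 m/s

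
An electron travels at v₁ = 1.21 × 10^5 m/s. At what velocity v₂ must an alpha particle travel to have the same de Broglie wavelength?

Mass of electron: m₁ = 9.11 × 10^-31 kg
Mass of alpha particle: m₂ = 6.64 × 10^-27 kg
v₂ = 1.66 × 10^1 m/s

For equal de Broglie wavelengths: λ₁ = λ₂

h/(m₁v₁) = h/(m₂v₂)
m₁v₁ = m₂v₂
v₂ = v₁ · (m₁/m₂)

v₂ = 1.21 × 10^5 m/s × (9.11 × 10^-31 kg / 6.64 × 10^-27 kg)
v₂ = 1.66 × 10^1 m/s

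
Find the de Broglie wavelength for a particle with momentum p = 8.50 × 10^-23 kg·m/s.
7.80 × 10^-12 m

Using the de Broglie relation λ = h/p:

λ = h/p
λ = (6.626 × 10^-34 J·s) / (8.50 × 10^-23 kg·m/s)
λ = 7.80 × 10^-12 m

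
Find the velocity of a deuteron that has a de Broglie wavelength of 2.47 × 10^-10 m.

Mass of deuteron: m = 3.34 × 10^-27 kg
8.03 × 10^2 m/s

From the de Broglie relation λ = h/(mv), we solve for v:

v = h/(mλ)
v = (6.626 × 10^-34 J·s) / (3.34 × 10^-27 kg × 2.47 × 10^-10 m)
v = 8.03 × 10^2 m/s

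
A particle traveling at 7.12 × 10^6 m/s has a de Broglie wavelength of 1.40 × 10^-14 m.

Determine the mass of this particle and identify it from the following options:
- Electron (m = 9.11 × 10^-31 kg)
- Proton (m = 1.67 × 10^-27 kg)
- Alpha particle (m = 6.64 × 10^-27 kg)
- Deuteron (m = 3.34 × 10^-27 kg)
The particle is an alpha particle.

From λ = h/(mv), solve for mass:

m = h/(λv)
m = (6.626 × 10^-34 J·s) / (1.40 × 10^-14 m × 7.12 × 10^6 m/s)
m = 6.65 × 10^-27 kg

Comparing with the listed masses, this is closest to an alpha particle.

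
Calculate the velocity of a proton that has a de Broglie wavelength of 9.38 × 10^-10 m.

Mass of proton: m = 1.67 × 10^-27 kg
4.23 × 10^2 m/s

From the de Broglie relation λ = h/(mv), we solve for v:

v = h/(mλ)
v = (6.626 × 10^-34 J·s) / (1.67 × 10^-27 kg × 9.38 × 10^-10 m)
v = 4.23 × 10^2 m/s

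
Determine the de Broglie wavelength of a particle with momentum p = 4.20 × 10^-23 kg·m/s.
1.58 × 10^-11 m

Using the de Broglie relation λ = h/p:

λ = h/p
λ = (6.626 × 10^-34 J·s) / (4.20 × 10^-23 kg·m/s)
λ = 1.58 × 10^-11 m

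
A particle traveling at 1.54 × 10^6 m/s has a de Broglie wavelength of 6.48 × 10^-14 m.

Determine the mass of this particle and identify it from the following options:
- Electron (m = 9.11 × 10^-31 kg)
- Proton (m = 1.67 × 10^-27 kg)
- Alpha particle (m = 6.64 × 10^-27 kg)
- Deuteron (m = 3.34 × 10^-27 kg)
The particle is an alpha particle.

From λ = h/(mv), solve for mass:

m = h/(λv)
m = (6.626 × 10^-34 J·s) / (6.48 × 10^-14 m × 1.54 × 10^6 m/s)
m = 6.64 × 10^-27 kg

Comparing with the listed masses, this is closest to an alpha particle.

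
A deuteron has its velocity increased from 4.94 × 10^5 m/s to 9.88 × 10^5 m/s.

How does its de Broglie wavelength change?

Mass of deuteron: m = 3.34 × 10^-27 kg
The wavelength decreases by a factor of 2.

Using λ = h/(mv):

Initial wavelength: λ₁ = h/(mv₁) = 4.02 × 10^-13 m
Final wavelength: λ₂ = h/(mv₂) = 2.01 × 10^-13 m

Since λ ∝ 1/v, when velocity increases by a factor of 2, the wavelength decreases by a factor of 2.

λ₂/λ₁ = v₁/v₂ = 1/2

The wavelength decreases by a factor of 2.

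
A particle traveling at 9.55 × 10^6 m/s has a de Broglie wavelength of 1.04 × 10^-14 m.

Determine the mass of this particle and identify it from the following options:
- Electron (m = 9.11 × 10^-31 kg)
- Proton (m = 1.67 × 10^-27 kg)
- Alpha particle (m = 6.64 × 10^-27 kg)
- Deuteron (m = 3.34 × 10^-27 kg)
The particle is an alpha particle.

From λ = h/(mv), solve for mass:

m = h/(λv)
m = (6.626 × 10^-34 J·s) / (1.04 × 10^-14 m × 9.55 × 10^6 m/s)
m = 6.67 × 10^-27 kg

Comparing with the listed masses, this is closest to an alpha particle.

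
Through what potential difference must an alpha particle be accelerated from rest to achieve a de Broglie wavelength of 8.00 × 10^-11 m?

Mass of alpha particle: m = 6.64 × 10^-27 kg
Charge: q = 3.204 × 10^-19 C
1.61 × 10^-2 V

From λ = h/√(2mqV), we solve for V:

λ² = h²/(2mqV)
V = h²/(2mqλ²)
V = (6.626 × 10^-34 J·s)² / (2 × 6.64 × 10^-27 kg × 3.204 × 10^-19 C × (8.00 × 10^-11 m)²)
V = 1.61 × 10^-2 V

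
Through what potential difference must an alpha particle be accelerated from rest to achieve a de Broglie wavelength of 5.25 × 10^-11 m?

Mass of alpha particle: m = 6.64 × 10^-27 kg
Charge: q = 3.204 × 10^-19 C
3.74 × 10^-2 V

From λ = h/√(2mqV), we solve for V:

λ² = h²/(2mqV)
V = h²/(2mqλ²)
V = (6.626 × 10^-34 J·s)² / (2 × 6.64 × 10^-27 kg × 3.204 × 10^-19 C × (5.25 × 10^-11 m)²)
V = 3.74 × 10^-2 V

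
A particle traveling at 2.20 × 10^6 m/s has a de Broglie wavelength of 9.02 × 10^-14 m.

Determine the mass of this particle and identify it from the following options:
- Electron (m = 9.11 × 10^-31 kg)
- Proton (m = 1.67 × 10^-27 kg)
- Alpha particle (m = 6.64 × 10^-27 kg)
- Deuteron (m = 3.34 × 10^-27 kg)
The particle is a deuteron.

From λ = h/(mv), solve for mass:

m = h/(λv)
m = (6.626 × 10^-34 J·s) / (9.02 × 10^-14 m × 2.20 × 10^6 m/s)
m = 3.34 × 10^-27 kg

Comparing with the listed masses, this is closest to a deuteron.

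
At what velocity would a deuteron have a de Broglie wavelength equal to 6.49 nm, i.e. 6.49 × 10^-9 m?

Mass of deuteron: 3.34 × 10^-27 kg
3.06 × 10^1 m/s

From λ = h/(mv), solve for v:

v = h/(mλ)
v = (6.626 × 10^-34 J·s) / (3.34 × 10^-27 kg × 6.49 × 10^-9 m)
v = 3.06 × 10^1 m/s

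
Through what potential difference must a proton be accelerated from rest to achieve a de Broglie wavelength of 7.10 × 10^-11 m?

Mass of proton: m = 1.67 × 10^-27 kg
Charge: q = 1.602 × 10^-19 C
1.63 × 10^-1 V

From λ = h/√(2mqV), we solve for V:

λ² = h²/(2mqV)
V = h²/(2mqλ²)
V = (6.626 × 10^-34 J·s)² / (2 × 1.67 × 10^-27 kg × 1.602 × 10^-19 C × (7.10 × 10^-11 m)²)
V = 1.63 × 10^-1 V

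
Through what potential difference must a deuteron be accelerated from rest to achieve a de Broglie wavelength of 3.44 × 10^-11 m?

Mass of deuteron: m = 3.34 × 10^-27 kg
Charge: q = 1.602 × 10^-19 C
3.47 × 10^-1 V

From λ = h/√(2mqV), we solve for V:

λ² = h²/(2mqV)
V = h²/(2mqλ²)
V = (6.626 × 10^-34 J·s)² / (2 × 3.34 × 10^-27 kg × 1.602 × 10^-19 C × (3.44 × 10^-11 m)²)
V = 3.47 × 10^-1 V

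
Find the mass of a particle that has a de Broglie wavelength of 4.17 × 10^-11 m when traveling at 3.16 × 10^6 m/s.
5.03 × 10^-30 kg

From the de Broglie relation λ = h/(mv), we solve for m:

m = h/(λv)
m = (6.626 × 10^-34 J·s) / (4.17 × 10^-11 m × 3.16 × 10^6 m/s)
m = 5.03 × 10^-30 kg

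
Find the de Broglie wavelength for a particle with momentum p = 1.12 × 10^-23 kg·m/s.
5.92 × 10^-11 m

Using the de Broglie relation λ = h/p:

λ = h/p
λ = (6.626 × 10^-34 J·s) / (1.12 × 10^-23 kg·m/s)
λ = 5.92 × 10^-11 m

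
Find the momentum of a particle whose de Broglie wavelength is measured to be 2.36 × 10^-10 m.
2.81 × 10^-24 kg·m/s

From the de Broglie relation λ = h/p, we solve for p:

p = h/λ
p = (6.626 × 10^-34 J·s) / (2.36 × 10^-10 m)
p = 2.81 × 10^-24 kg·m/s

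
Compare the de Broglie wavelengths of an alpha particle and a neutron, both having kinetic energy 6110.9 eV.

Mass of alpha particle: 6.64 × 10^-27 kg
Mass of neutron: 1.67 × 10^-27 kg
The neutron has the longer wavelength.

Using λ = h/√(2mKE):

For alpha particle: λ₁ = h/√(2m₁KE) = 1.84 × 10^-13 m
For neutron: λ₂ = h/√(2m₂KE) = 3.66 × 10^-13 m

Since λ ∝ 1/√m at constant kinetic energy, the lighter particle has the longer wavelength.

The neutron has the longer de Broglie wavelength.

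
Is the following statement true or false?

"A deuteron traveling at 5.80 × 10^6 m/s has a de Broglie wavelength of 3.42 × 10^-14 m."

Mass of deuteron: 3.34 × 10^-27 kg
True

The claim is correct.

Using λ = h/(mv):
λ = (6.626 × 10^-34 J·s) / (3.34 × 10^-27 kg × 5.80 × 10^6 m/s)
λ = 3.42 × 10^-14 m

This matches the claimed value.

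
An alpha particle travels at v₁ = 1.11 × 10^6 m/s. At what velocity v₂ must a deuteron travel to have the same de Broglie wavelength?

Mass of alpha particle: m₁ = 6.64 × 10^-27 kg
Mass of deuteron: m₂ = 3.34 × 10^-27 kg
v₂ = 2.21 × 10^6 m/s

For equal de Broglie wavelengths: λ₁ = λ₂

h/(m₁v₁) = h/(m₂v₂)
m₁v₁ = m₂v₂
v₂ = v₁ · (m₁/m₂)

v₂ = 1.11 × 10^6 m/s × (6.64 × 10^-27 kg / 3.34 × 10^-27 kg)
v₂ = 2.21 × 10^6 m/s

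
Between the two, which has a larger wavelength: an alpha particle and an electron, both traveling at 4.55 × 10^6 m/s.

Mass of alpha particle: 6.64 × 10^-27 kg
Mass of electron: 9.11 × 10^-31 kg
The electron has the longer wavelength.

Using λ = h/(mv), since both particles have the same velocity, the wavelength depends only on mass.

For alpha particle: λ₁ = h/(m₁v) = 2.19 × 10^-14 m
For electron: λ₂ = h/(m₂v) = 1.60 × 10^-10 m

Since λ ∝ 1/m at constant velocity, the lighter particle has the longer wavelength.

The electron has the longer de Broglie wavelength.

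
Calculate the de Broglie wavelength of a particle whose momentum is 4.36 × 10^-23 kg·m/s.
1.52 × 10^-11 m

Using the de Broglie relation λ = h/p:

λ = h/p
λ = (6.626 × 10^-34 J·s) / (4.36 × 10^-23 kg·m/s)
λ = 1.52 × 10^-11 m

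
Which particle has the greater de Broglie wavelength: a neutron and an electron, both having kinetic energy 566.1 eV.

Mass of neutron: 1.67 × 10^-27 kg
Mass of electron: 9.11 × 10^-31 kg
The electron has the longer wavelength.

Using λ = h/√(2mKE):

For neutron: λ₁ = h/√(2m₁KE) = 1.20 × 10^-12 m
For electron: λ₂ = h/√(2m₂KE) = 5.15 × 10^-11 m

Since λ ∝ 1/√m at constant kinetic energy, the lighter particle has the longer wavelength.

The electron has the longer de Broglie wavelength.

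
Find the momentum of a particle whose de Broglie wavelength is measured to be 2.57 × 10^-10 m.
2.58 × 10^-24 kg·m/s

From the de Broglie relation λ = h/p, we solve for p:

p = h/λ
p = (6.626 × 10^-34 J·s) / (2.57 × 10^-10 m)
p = 2.58 × 10^-24 kg·m/s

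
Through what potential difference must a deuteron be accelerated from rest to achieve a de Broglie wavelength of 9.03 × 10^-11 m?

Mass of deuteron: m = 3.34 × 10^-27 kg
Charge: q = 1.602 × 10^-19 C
5.03 × 10^-2 V

From λ = h/√(2mqV), we solve for V:

λ² = h²/(2mqV)
V = h²/(2mqλ²)
V = (6.626 × 10^-34 J·s)² / (2 × 3.34 × 10^-27 kg × 1.602 × 10^-19 C × (9.03 × 10^-11 m)²)
V = 5.03 × 10^-2 V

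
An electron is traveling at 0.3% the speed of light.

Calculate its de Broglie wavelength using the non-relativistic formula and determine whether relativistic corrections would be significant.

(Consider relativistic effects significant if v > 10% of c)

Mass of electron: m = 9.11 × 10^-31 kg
No, relativistic corrections are not needed.

Using the non-relativistic de Broglie formula λ = h/(mv):

v = 0.3% × c = 8.994 × 10^5 m/s

λ = h/(mv)
λ = (6.626 × 10^-34 J·s) / (9.11 × 10^-31 kg × 8.994 × 10^5 m/s)
λ = 8.09 × 10^-10 m

Since v = 0.3% of c < 10% of c, relativistic corrections are NOT significant and this non-relativistic result is a good approximation.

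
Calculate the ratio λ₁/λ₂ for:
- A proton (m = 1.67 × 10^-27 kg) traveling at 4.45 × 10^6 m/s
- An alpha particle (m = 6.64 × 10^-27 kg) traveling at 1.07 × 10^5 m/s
λ₁/λ₂ = 0.0956

Using λ = h/(mv):

λ₁ = h/(m₁v₁) = 8.92 × 10^-14 m
λ₂ = h/(m₂v₂) = 9.33 × 10^-13 m

Ratio λ₁/λ₂ = (m₂v₂)/(m₁v₁)
         = (6.64 × 10^-27 kg × 1.07 × 10^5 m/s) / (1.67 × 10^-27 kg × 4.45 × 10^6 m/s)
         = 0.0956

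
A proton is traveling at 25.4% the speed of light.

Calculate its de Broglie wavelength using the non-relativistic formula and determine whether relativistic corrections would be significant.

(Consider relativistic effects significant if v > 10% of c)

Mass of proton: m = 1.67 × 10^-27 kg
Yes, relativistic corrections are needed.

Using the non-relativistic de Broglie formula λ = h/(mv):

v = 25.4% × c = 7.615 × 10^7 m/s

λ = h/(mv)
λ = (6.626 × 10^-34 J·s) / (1.67 × 10^-27 kg × 7.615 × 10^7 m/s)
λ = 5.21 × 10^-15 m

Since v = 25.4% of c > 10% of c, relativistic corrections ARE significant and the actual wavelength would differ from this non-relativistic estimate.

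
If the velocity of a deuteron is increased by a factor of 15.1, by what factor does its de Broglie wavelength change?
The wavelength decreases by a factor of 15.1.

From λ = h/(mv), the wavelength is inversely proportional to velocity:

λ ∝ 1/v

If v → 15.1v, then λ → λ/15.1

When velocity is increased by a factor of 15.1, the wavelength decreases by a factor of 15.1.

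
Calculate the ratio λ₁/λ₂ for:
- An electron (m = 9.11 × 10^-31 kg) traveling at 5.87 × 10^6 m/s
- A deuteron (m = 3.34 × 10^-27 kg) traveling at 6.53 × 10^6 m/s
λ₁/λ₂ = 4.08 × 10^3

Using λ = h/(mv):

λ₁ = h/(m₁v₁) = 1.24 × 10^-10 m
λ₂ = h/(m₂v₂) = 3.04 × 10^-14 m

Ratio λ₁/λ₂ = (m₂v₂)/(m₁v₁)
         = (3.34 × 10^-27 kg × 6.53 × 10^6 m/s) / (9.11 × 10^-31 kg × 5.87 × 10^6 m/s)
         = 4.08 × 10^3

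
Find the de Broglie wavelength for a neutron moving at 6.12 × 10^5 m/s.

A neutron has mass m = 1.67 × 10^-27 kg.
6.48 × 10^-13 m

Using the de Broglie relation λ = h/(mv):

λ = h/(mv)
λ = (6.626 × 10^-34 J·s) / (1.67 × 10^-27 kg × 6.12 × 10^5 m/s)
λ = 6.48 × 10^-13 m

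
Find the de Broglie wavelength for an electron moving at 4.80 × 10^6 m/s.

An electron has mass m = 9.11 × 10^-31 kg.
1.52 × 10^-10 m

Using the de Broglie relation λ = h/(mv):

λ = h/(mv)
λ = (6.626 × 10^-34 J·s) / (9.11 × 10^-31 kg × 4.80 × 10^6 m/s)
λ = 1.52 × 10^-10 m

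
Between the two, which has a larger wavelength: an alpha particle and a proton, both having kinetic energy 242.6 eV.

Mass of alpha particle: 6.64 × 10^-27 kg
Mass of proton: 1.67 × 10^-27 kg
The proton has the longer wavelength.

Using λ = h/√(2mKE):

For alpha particle: λ₁ = h/√(2m₁KE) = 9.22 × 10^-13 m
For proton: λ₂ = h/√(2m₂KE) = 1.84 × 10^-12 m

Since λ ∝ 1/√m at constant kinetic energy, the lighter particle has the longer wavelength.

The proton has the longer de Broglie wavelength.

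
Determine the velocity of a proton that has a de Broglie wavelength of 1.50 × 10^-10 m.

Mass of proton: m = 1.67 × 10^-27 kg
2.65 × 10^3 m/s

From the de Broglie relation λ = h/(mv), we solve for v:

v = h/(mλ)
v = (6.626 × 10^-34 J·s) / (1.67 × 10^-27 kg × 1.50 × 10^-10 m)
v = 2.65 × 10^3 m/s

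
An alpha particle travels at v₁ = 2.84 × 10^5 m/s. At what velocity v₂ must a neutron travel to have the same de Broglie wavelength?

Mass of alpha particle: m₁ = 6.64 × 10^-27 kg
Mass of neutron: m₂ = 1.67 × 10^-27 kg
v₂ = 1.13 × 10^6 m/s

For equal de Broglie wavelengths: λ₁ = λ₂

h/(m₁v₁) = h/(m₂v₂)
m₁v₁ = m₂v₂
v₂ = v₁ · (m₁/m₂)

v₂ = 2.84 × 10^5 m/s × (6.64 × 10^-27 kg / 1.67 × 10^-27 kg)
v₂ = 1.13 × 10^6 m/s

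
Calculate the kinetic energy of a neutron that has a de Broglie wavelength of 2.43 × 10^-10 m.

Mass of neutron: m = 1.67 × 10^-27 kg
2.23 × 10^-21 J (or 0.0139 eV)

From λ = h/√(2mKE), we solve for KE:

λ² = h²/(2mKE)
KE = h²/(2mλ²)
KE = (6.626 × 10^-34 J·s)² / (2 × 1.67 × 10^-27 kg × (2.43 × 10^-10 m)²)
KE = 2.23 × 10^-21 J
KE = 0.0139 eV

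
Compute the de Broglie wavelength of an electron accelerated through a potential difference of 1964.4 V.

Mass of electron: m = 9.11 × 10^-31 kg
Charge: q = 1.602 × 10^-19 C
2.77 × 10^-11 m

When a particle is accelerated through voltage V, it gains kinetic energy KE = qV.

The de Broglie wavelength is then λ = h/√(2mqV):

λ = h/√(2mqV)
λ = (6.626 × 10^-34 J·s) / √(2 × 9.11 × 10^-31 kg × 1.602 × 10^-19 C × 1964.4 V)
λ = 2.77 × 10^-11 m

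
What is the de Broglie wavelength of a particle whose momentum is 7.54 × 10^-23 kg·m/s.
8.79 × 10^-12 m

Using the de Broglie relation λ = h/p:

λ = h/p
λ = (6.626 × 10^-34 J·s) / (7.54 × 10^-23 kg·m/s)
λ = 8.79 × 10^-12 m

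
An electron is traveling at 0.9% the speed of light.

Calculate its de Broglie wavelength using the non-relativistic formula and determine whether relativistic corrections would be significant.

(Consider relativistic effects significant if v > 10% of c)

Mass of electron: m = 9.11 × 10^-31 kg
No, relativistic corrections are not needed.

Using the non-relativistic de Broglie formula λ = h/(mv):

v = 0.9% × c = 2.698 × 10^6 m/s

λ = h/(mv)
λ = (6.626 × 10^-34 J·s) / (9.11 × 10^-31 kg × 2.698 × 10^6 m/s)
λ = 2.70 × 10^-10 m

Since v = 0.9% of c < 10% of c, relativistic corrections are NOT significant and this non-relativistic result is a good approximation.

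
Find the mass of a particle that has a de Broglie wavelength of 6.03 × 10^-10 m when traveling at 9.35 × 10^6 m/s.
1.18 × 10^-31 kg

From the de Broglie relation λ = h/(mv), we solve for m:

m = h/(λv)
m = (6.626 × 10^-34 J·s) / (6.03 × 10^-10 m × 9.35 × 10^6 m/s)
m = 1.18 × 10^-31 kg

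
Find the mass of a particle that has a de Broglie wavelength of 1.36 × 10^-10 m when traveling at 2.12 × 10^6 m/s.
2.30 × 10^-30 kg

From the de Broglie relation λ = h/(mv), we solve for m:

m = h/(λv)
m = (6.626 × 10^-34 J·s) / (1.36 × 10^-10 m × 2.12 × 10^6 m/s)
m = 2.30 × 10^-30 kg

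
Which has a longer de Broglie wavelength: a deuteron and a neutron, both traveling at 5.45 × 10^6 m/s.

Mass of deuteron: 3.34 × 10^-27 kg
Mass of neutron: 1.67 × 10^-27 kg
The neutron has the longer wavelength.

Using λ = h/(mv), since both particles have the same velocity, the wavelength depends only on mass.

For deuteron: λ₁ = h/(m₁v) = 3.64 × 10^-14 m
For neutron: λ₂ = h/(m₂v) = 7.28 × 10^-14 m

Since λ ∝ 1/m at constant velocity, the lighter particle has the longer wavelength.

The neutron has the longer de Broglie wavelength.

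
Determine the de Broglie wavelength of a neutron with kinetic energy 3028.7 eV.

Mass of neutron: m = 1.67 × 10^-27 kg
5.20 × 10^-13 m

Using λ = h/√(2mKE):

First convert KE to Joules: KE = 3028.7 eV = 4.853 × 10^-16 J

λ = h/√(2mKE)
λ = (6.626 × 10^-34 J·s) / √(2 × 1.67 × 10^-27 kg × 4.853 × 10^-16 J)
λ = 5.20 × 10^-13 m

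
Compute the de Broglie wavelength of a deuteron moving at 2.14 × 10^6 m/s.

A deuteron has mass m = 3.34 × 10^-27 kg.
9.27 × 10^-14 m

Using the de Broglie relation λ = h/(mv):

λ = h/(mv)
λ = (6.626 × 10^-34 J·s) / (3.34 × 10^-27 kg × 2.14 × 10^6 m/s)
λ = 9.27 × 10^-14 m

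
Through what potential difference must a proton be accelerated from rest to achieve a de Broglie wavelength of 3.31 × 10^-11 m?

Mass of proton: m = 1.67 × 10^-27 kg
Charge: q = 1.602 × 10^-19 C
7.49 × 10^-1 V

From λ = h/√(2mqV), we solve for V:

λ² = h²/(2mqV)
V = h²/(2mqλ²)
V = (6.626 × 10^-34 J·s)² / (2 × 1.67 × 10^-27 kg × 1.602 × 10^-19 C × (3.31 × 10^-11 m)²)
V = 7.49 × 10^-1 V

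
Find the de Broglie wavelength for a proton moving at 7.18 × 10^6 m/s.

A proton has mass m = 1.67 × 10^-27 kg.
5.53 × 10^-14 m

Using the de Broglie relation λ = h/(mv):

λ = h/(mv)
λ = (6.626 × 10^-34 J·s) / (1.67 × 10^-27 kg × 7.18 × 10^6 m/s)
λ = 5.53 × 10^-14 m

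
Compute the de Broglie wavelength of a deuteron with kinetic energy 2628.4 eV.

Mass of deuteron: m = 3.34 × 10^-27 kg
3.95 × 10^-13 m

Using λ = h/√(2mKE):

First convert KE to Joules: KE = 2628.4 eV = 4.211 × 10^-16 J

λ = h/√(2mKE)
λ = (6.626 × 10^-34 J·s) / √(2 × 3.34 × 10^-27 kg × 4.211 × 10^-16 J)
λ = 3.95 × 10^-13 m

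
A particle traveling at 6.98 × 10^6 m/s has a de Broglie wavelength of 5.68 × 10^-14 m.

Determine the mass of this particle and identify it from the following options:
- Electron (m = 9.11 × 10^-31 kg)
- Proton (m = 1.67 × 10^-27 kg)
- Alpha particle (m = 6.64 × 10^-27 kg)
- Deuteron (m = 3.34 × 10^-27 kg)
The particle is a proton.

From λ = h/(mv), solve for mass:

m = h/(λv)
m = (6.626 × 10^-34 J·s) / (5.68 × 10^-14 m × 6.98 × 10^6 m/s)
m = 1.67 × 10^-27 kg

Comparing with the listed masses, this is closest to a proton.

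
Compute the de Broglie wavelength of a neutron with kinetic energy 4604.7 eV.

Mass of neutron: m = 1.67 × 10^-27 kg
4.22 × 10^-13 m

Using λ = h/√(2mKE):

First convert KE to Joules: KE = 4604.7 eV = 7.378 × 10^-16 J

λ = h/√(2mKE)
λ = (6.626 × 10^-34 J·s) / √(2 × 1.67 × 10^-27 kg × 7.378 × 10^-16 J)
λ = 4.22 × 10^-13 m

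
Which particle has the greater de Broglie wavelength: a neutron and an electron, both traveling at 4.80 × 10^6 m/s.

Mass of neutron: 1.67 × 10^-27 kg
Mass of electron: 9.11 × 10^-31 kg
The electron has the longer wavelength.

Using λ = h/(mv), since both particles have the same velocity, the wavelength depends only on mass.

For neutron: λ₁ = h/(m₁v) = 8.27 × 10^-14 m
For electron: λ₂ = h/(m₂v) = 1.52 × 10^-10 m

Since λ ∝ 1/m at constant velocity, the lighter particle has the longer wavelength.

The electron has the longer de Broglie wavelength.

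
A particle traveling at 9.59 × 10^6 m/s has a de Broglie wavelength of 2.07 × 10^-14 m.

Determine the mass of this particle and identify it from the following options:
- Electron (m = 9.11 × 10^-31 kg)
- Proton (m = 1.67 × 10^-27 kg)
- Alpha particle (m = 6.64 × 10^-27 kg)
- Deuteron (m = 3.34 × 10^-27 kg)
The particle is a deuteron.

From λ = h/(mv), solve for mass:

m = h/(λv)
m = (6.626 × 10^-34 J·s) / (2.07 × 10^-14 m × 9.59 × 10^6 m/s)
m = 3.34 × 10^-27 kg

Comparing with the listed masses, this is closest to a deuteron.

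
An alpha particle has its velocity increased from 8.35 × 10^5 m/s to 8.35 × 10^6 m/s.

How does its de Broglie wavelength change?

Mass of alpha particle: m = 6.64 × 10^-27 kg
The wavelength decreases by a factor of 10.

Using λ = h/(mv):

Initial wavelength: λ₁ = h/(mv₁) = 1.20 × 10^-13 m
Final wavelength: λ₂ = h/(mv₂) = 1.20 × 10^-14 m

Since λ ∝ 1/v, when velocity increases by a factor of 10, the wavelength decreases by a factor of 10.

λ₂/λ₁ = v₁/v₂ = 1/10

The wavelength decreases by a factor of 10.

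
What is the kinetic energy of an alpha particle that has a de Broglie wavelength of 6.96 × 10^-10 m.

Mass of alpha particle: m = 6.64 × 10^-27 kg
6.82 × 10^-23 J (or 4.26 × 10^-4 eV)

From λ = h/√(2mKE), we solve for KE:

λ² = h²/(2mKE)
KE = h²/(2mλ²)
KE = (6.626 × 10^-34 J·s)² / (2 × 6.64 × 10^-27 kg × (6.96 × 10^-10 m)²)
KE = 6.82 × 10^-23 J
KE = 4.26 × 10^-4 eV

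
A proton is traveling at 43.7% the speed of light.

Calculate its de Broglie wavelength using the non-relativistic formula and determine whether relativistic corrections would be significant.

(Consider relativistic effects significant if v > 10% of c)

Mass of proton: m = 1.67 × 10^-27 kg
Yes, relativistic corrections are needed.

Using the non-relativistic de Broglie formula λ = h/(mv):

v = 43.7% × c = 1.310 × 10^8 m/s

λ = h/(mv)
λ = (6.626 × 10^-34 J·s) / (1.67 × 10^-27 kg × 1.310 × 10^8 m/s)
λ = 3.03 × 10^-15 m

Since v = 43.7% of c > 10% of c, relativistic corrections ARE significant and the actual wavelength would differ from this non-relativistic estimate.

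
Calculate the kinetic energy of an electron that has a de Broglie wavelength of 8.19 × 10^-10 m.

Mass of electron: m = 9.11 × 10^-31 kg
3.59 × 10^-19 J (or 2.24 eV)

From λ = h/√(2mKE), we solve for KE:

λ² = h²/(2mKE)
KE = h²/(2mλ²)
KE = (6.626 × 10^-34 J·s)² / (2 × 9.11 × 10^-31 kg × (8.19 × 10^-10 m)²)
KE = 3.59 × 10^-19 J
KE = 2.24 eV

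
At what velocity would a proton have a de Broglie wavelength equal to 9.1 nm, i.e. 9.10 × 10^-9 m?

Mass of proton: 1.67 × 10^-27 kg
4.36 × 10^1 m/s

From λ = h/(mv), solve for v:

v = h/(mλ)
v = (6.626 × 10^-34 J·s) / (1.67 × 10^-27 kg × 9.10 × 10^-9 m)
v = 4.36 × 10^1 m/s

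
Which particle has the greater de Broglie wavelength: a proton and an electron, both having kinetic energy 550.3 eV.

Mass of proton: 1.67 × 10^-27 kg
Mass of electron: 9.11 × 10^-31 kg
The electron has the longer wavelength.

Using λ = h/√(2mKE):

For proton: λ₁ = h/√(2m₁KE) = 1.22 × 10^-12 m
For electron: λ₂ = h/√(2m₂KE) = 5.23 × 10^-11 m

Since λ ∝ 1/√m at constant kinetic energy, the lighter particle has the longer wavelength.

The electron has the longer de Broglie wavelength.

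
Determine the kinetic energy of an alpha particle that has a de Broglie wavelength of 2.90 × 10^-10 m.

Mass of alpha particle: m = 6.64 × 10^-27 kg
3.93 × 10^-22 J (or 2.45 × 10^-3 eV)

From λ = h/√(2mKE), we solve for KE:

λ² = h²/(2mKE)
KE = h²/(2mλ²)
KE = (6.626 × 10^-34 J·s)² / (2 × 6.64 × 10^-27 kg × (2.90 × 10^-10 m)²)
KE = 3.93 × 10^-22 J
KE = 2.45 × 10^-3 eV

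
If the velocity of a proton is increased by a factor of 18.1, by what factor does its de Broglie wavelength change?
The wavelength decreases by a factor of 18.1.

From λ = h/(mv), the wavelength is inversely proportional to velocity:

λ ∝ 1/v

If v → 18.1v, then λ → λ/18.1

When velocity is increased by a factor of 18.1, the wavelength decreases by a factor of 18.1.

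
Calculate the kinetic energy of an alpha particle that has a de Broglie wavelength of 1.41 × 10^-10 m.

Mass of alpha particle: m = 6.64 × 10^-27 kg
1.66 × 10^-21 J (or 0.0104 eV)

From λ = h/√(2mKE), we solve for KE:

λ² = h²/(2mKE)
KE = h²/(2mλ²)
KE = (6.626 × 10^-34 J·s)² / (2 × 6.64 × 10^-27 kg × (1.41 × 10^-10 m)²)
KE = 1.66 × 10^-21 J
KE = 0.0104 eV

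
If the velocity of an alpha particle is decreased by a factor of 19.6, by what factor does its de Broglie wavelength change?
The wavelength increases by a factor of 19.6.

From λ = h/(mv), the wavelength is inversely proportional to velocity:

λ ∝ 1/v

If v → v/19.6, then λ → 19.6λ

When velocity is decreased by a factor of 19.6, the wavelength increases by a factor of 19.6.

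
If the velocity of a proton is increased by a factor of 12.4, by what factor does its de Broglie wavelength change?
The wavelength decreases by a factor of 12.4.

From λ = h/(mv), the wavelength is inversely proportional to velocity:

λ ∝ 1/v

If v → 12.4v, then λ → λ/12.4

When velocity is increased by a factor of 12.4, the wavelength decreases by a factor of 12.4.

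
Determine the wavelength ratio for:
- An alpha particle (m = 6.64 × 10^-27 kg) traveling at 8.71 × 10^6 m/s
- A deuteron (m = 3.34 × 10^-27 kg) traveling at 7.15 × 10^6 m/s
λ₁/λ₂ = 0.413

Using λ = h/(mv):

λ₁ = h/(m₁v₁) = 1.15 × 10^-14 m
λ₂ = h/(m₂v₂) = 2.77 × 10^-14 m

Ratio λ₁/λ₂ = (m₂v₂)/(m₁v₁)
         = (3.34 × 10^-27 kg × 7.15 × 10^6 m/s) / (6.64 × 10^-27 kg × 8.71 × 10^6 m/s)
         = 0.413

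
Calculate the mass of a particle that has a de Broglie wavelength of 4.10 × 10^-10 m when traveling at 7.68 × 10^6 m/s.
2.10 × 10^-31 kg

From the de Broglie relation λ = h/(mv), we solve for m:

m = h/(λv)
m = (6.626 × 10^-34 J·s) / (4.10 × 10^-10 m × 7.68 × 10^6 m/s)
m = 2.10 × 10^-31 kg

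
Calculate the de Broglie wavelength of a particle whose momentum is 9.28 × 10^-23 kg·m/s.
7.14 × 10^-12 m

Using the de Broglie relation λ = h/p:

λ = h/p
λ = (6.626 × 10^-34 J·s) / (9.28 × 10^-23 kg·m/s)
λ = 7.14 × 10^-12 m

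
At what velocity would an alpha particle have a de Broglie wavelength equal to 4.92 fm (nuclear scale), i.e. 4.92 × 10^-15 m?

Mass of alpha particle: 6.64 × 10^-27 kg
2.03 × 10^7 m/s

From λ = h/(mv), solve for v:

v = h/(mλ)
v = (6.626 × 10^-34 J·s) / (6.64 × 10^-27 kg × 4.92 × 10^-15 m)
v = 2.03 × 10^7 m/s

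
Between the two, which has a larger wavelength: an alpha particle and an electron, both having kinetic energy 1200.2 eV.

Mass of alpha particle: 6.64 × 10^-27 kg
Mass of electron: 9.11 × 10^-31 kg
The electron has the longer wavelength.

Using λ = h/√(2mKE):

For alpha particle: λ₁ = h/√(2m₁KE) = 4.15 × 10^-13 m
For electron: λ₂ = h/√(2m₂KE) = 3.54 × 10^-11 m

Since λ ∝ 1/√m at constant kinetic energy, the lighter particle has the longer wavelength.

The electron has the longer de Broglie wavelength.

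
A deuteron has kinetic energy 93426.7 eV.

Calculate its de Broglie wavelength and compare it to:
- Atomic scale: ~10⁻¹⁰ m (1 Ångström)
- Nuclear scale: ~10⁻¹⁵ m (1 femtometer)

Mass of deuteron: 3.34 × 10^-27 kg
λ = 6.63 × 10^-14 m, which is between nuclear and atomic scales.

Using λ = h/√(2mKE):

KE = 93426.7 eV = 1.497 × 10^-14 J

λ = h/√(2mKE)
λ = (6.626 × 10^-34 J·s) / √(2 × 3.34 × 10^-27 kg × 1.497 × 10^-14 J)
λ = 6.63 × 10^-14 m

Comparison:
- Atomic scale (10⁻¹⁰ m): λ is 0.00066× this size
- Nuclear scale (10⁻¹⁵ m): λ is 66× this size

The wavelength is between nuclear and atomic scales.

This wavelength is appropriate for probing atomic structure but too large for nuclear physics experiments.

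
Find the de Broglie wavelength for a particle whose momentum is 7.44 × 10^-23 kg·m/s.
8.91 × 10^-12 m

Using the de Broglie relation λ = h/p:

λ = h/p
λ = (6.626 × 10^-34 J·s) / (7.44 × 10^-23 kg·m/s)
λ = 8.91 × 10^-12 m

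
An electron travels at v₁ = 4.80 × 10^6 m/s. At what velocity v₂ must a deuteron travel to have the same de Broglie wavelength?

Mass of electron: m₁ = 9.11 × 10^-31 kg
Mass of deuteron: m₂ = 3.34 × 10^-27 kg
v₂ = 1.31 × 10^3 m/s

For equal de Broglie wavelengths: λ₁ = λ₂

h/(m₁v₁) = h/(m₂v₂)
m₁v₁ = m₂v₂
v₂ = v₁ · (m₁/m₂)

v₂ = 4.80 × 10^6 m/s × (9.11 × 10^-31 kg / 3.34 × 10^-27 kg)
v₂ = 1.31 × 10^3 m/s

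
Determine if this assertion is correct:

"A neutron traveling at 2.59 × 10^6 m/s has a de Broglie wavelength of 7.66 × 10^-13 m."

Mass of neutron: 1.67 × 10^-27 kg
False

The claim is incorrect.

Using λ = h/(mv):
λ = (6.626 × 10^-34 J·s) / (1.67 × 10^-27 kg × 2.59 × 10^6 m/s)
λ = 1.53 × 10^-13 m

The actual wavelength differs from the claimed 7.66 × 10^-13 m.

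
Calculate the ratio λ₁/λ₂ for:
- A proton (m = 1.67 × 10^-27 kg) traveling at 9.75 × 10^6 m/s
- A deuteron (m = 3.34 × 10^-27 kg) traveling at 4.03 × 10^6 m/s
λ₁/λ₂ = 0.827

Using λ = h/(mv):

λ₁ = h/(m₁v₁) = 4.07 × 10^-14 m
λ₂ = h/(m₂v₂) = 4.92 × 10^-14 m

Ratio λ₁/λ₂ = (m₂v₂)/(m₁v₁)
         = (3.34 × 10^-27 kg × 4.03 × 10^6 m/s) / (1.67 × 10^-27 kg × 9.75 × 10^6 m/s)
         = 0.827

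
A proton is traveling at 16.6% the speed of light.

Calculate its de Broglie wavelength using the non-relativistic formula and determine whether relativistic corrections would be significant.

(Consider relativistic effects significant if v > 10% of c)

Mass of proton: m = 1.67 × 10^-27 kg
Yes, relativistic corrections are needed.

Using the non-relativistic de Broglie formula λ = h/(mv):

v = 16.6% × c = 4.977 × 10^7 m/s

λ = h/(mv)
λ = (6.626 × 10^-34 J·s) / (1.67 × 10^-27 kg × 4.977 × 10^7 m/s)
λ = 7.97 × 10^-15 m

Since v = 16.6% of c > 10% of c, relativistic corrections ARE significant and the actual wavelength would differ from this non-relativistic estimate.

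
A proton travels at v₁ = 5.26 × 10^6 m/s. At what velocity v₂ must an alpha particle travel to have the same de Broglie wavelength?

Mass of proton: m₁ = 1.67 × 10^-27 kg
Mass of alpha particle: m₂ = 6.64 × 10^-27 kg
v₂ = 1.32 × 10^6 m/s

For equal de Broglie wavelengths: λ₁ = λ₂

h/(m₁v₁) = h/(m₂v₂)
m₁v₁ = m₂v₂
v₂ = v₁ · (m₁/m₂)

v₂ = 5.26 × 10^6 m/s × (1.67 × 10^-27 kg / 6.64 × 10^-27 kg)
v₂ = 1.32 × 10^6 m/s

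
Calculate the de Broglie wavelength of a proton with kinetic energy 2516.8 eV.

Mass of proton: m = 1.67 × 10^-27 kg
5.71 × 10^-13 m

Using λ = h/√(2mKE):

First convert KE to Joules: KE = 2516.8 eV = 4.032 × 10^-16 J

λ = h/√(2mKE)
λ = (6.626 × 10^-34 J·s) / √(2 × 1.67 × 10^-27 kg × 4.032 × 10^-16 J)
λ = 5.71 × 10^-13 m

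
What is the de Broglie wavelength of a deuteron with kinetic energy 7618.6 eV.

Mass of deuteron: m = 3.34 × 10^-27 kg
2.32 × 10^-13 m

Using λ = h/√(2mKE):

First convert KE to Joules: KE = 7618.6 eV = 1.221 × 10^-15 J

λ = h/√(2mKE)
λ = (6.626 × 10^-34 J·s) / √(2 × 3.34 × 10^-27 kg × 1.221 × 10^-15 J)
λ = 2.32 × 10^-13 m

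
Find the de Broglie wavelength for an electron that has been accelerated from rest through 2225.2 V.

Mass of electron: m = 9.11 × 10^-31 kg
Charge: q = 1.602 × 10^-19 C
2.60 × 10^-11 m

When a particle is accelerated through voltage V, it gains kinetic energy KE = qV.

The de Broglie wavelength is then λ = h/√(2mqV):

λ = h/√(2mqV)
λ = (6.626 × 10^-34 J·s) / √(2 × 9.11 × 10^-31 kg × 1.602 × 10^-19 C × 2225.2 V)
λ = 2.60 × 10^-11 m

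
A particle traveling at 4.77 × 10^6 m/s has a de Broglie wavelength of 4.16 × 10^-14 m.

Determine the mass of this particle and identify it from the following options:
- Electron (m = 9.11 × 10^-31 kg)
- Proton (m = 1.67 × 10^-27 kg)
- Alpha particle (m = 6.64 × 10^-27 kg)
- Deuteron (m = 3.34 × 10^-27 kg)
The particle is a deuteron.

From λ = h/(mv), solve for mass:

m = h/(λv)
m = (6.626 × 10^-34 J·s) / (4.16 × 10^-14 m × 4.77 × 10^6 m/s)
m = 3.34 × 10^-27 kg

Comparing with the listed masses, this is closest to a deuteron.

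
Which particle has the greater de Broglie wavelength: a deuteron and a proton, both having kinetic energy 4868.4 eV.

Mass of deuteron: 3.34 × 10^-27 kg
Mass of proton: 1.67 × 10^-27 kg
The proton has the longer wavelength.

Using λ = h/√(2mKE):

For deuteron: λ₁ = h/√(2m₁KE) = 2.90 × 10^-13 m
For proton: λ₂ = h/√(2m₂KE) = 4.11 × 10^-13 m

Since λ ∝ 1/√m at constant kinetic energy, the lighter particle has the longer wavelength.

The proton has the longer de Broglie wavelength.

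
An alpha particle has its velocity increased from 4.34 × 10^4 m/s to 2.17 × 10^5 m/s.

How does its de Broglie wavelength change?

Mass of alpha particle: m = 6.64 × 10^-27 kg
The wavelength decreases by a factor of 5.

Using λ = h/(mv):

Initial wavelength: λ₁ = h/(mv₁) = 2.30 × 10^-12 m
Final wavelength: λ₂ = h/(mv₂) = 4.60 × 10^-13 m

Since λ ∝ 1/v, when velocity increases by a factor of 5, the wavelength decreases by a factor of 5.

λ₂/λ₁ = v₁/v₂ = 1/5

The wavelength decreases by a factor of 5.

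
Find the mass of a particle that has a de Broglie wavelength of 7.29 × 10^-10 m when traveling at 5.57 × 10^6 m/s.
1.63 × 10^-31 kg

From the de Broglie relation λ = h/(mv), we solve for m:

m = h/(λv)
m = (6.626 × 10^-34 J·s) / (7.29 × 10^-10 m × 5.57 × 10^6 m/s)
m = 1.63 × 10^-31 kg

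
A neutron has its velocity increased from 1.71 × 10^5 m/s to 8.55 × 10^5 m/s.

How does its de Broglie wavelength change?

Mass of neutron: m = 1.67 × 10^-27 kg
The wavelength decreases by a factor of 5.

Using λ = h/(mv):

Initial wavelength: λ₁ = h/(mv₁) = 2.32 × 10^-12 m
Final wavelength: λ₂ = h/(mv₂) = 4.64 × 10^-13 m

Since λ ∝ 1/v, when velocity increases by a factor of 5, the wavelength decreases by a factor of 5.

λ₂/λ₁ = v₁/v₂ = 1/5

The wavelength decreases by a factor of 5.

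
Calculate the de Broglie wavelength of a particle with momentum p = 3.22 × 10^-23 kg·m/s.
2.06 × 10^-11 m

Using the de Broglie relation λ = h/p:

λ = h/p
λ = (6.626 × 10^-34 J·s) / (3.22 × 10^-23 kg·m/s)
λ = 2.06 × 10^-11 m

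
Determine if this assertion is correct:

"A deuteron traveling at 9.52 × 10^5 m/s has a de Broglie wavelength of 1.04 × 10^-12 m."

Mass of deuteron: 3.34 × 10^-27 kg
False

The claim is incorrect.

Using λ = h/(mv):
λ = (6.626 × 10^-34 J·s) / (3.34 × 10^-27 kg × 9.52 × 10^5 m/s)
λ = 2.08 × 10^-13 m

The actual wavelength differs from the claimed 1.04 × 10^-12 m.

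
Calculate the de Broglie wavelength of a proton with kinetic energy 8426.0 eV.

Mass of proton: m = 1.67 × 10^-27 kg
3.12 × 10^-13 m

Using λ = h/√(2mKE):

First convert KE to Joules: KE = 8426.0 eV = 1.350 × 10^-15 J

λ = h/√(2mKE)
λ = (6.626 × 10^-34 J·s) / √(2 × 1.67 × 10^-27 kg × 1.350 × 10^-15 J)
λ = 3.12 × 10^-13 m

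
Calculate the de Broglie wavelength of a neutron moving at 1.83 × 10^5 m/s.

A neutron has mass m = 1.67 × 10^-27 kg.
2.17 × 10^-12 m

Using the de Broglie relation λ = h/(mv):

λ = h/(mv)
λ = (6.626 × 10^-34 J·s) / (1.67 × 10^-27 kg × 1.83 × 10^5 m/s)
λ = 2.17 × 10^-12 m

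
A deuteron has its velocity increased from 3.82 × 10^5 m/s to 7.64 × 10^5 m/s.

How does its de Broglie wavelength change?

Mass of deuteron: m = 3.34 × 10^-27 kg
The wavelength decreases by a factor of 2.

Using λ = h/(mv):

Initial wavelength: λ₁ = h/(mv₁) = 5.19 × 10^-13 m
Final wavelength: λ₂ = h/(mv₂) = 2.60 × 10^-13 m

Since λ ∝ 1/v, when velocity increases by a factor of 2, the wavelength decreases by a factor of 2.

λ₂/λ₁ = v₁/v₂ = 1/2

The wavelength decreases by a factor of 2.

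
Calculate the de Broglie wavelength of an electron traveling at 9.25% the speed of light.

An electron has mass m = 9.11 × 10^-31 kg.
2.62 × 10^-11 m

Using the de Broglie relation λ = h/(mv):

v = 9.25% × c = 2.773 × 10^7 m/s

λ = h/(mv)
λ = (6.626 × 10^-34 J·s) / (9.11 × 10^-31 kg × 2.773 × 10^7 m/s)
λ = 2.62 × 10^-11 m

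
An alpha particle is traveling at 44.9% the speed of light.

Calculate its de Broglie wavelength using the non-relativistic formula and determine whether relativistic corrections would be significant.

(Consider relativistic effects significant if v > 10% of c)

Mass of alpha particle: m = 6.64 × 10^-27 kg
Yes, relativistic corrections are needed.

Using the non-relativistic de Broglie formula λ = h/(mv):

v = 44.9% × c = 1.346 × 10^8 m/s

λ = h/(mv)
λ = (6.626 × 10^-34 J·s) / (6.64 × 10^-27 kg × 1.346 × 10^8 m/s)
λ = 7.41 × 10^-16 m

Since v = 44.9% of c > 10% of c, relativistic corrections ARE significant and the actual wavelength would differ from this non-relativistic estimate.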